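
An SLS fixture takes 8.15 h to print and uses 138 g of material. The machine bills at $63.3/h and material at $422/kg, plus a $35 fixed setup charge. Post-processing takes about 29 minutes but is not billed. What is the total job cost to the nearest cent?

Machine-time cost = 63.3 × 8.15 = $515.895.
Material cost: 422 × 138/1000 → $58.236.
Adding setup: 515.895 + 58.236 + 35 → 609.131 ≈ $609.13.

$609.13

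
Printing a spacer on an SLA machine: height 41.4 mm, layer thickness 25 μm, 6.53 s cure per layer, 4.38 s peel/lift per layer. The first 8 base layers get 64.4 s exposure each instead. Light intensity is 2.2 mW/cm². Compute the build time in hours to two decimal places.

5.15 hours

Number of layers: 41.4 / 0.025 → 1656 (rounded up).
Bottom layers: 8 × (64.4 + 4.38) → 550.24 s.
Remaining layers = 1648 × (6.53 + 4.38), so 17979.68 s.
Sum: 550.24 + 17979.68 = 18529.92 s → 5.15 hours.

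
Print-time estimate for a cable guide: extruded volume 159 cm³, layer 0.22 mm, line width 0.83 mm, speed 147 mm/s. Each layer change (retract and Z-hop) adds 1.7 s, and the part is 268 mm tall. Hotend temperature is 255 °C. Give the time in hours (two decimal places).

Bead cross-section = 0.22 × 0.83 = 0.1826 mm².
Path length: 159000 mm³ / 0.1826 mm² → 870755.8 mm.
Time extruding = 870755.8 / 147, so 5923.5 s.
Layer count = ceil(268 / 0.22) = 1219.
Layer-change overhead = 1219 × 1.7, so 2072.3 s.
Altogether 5923.5 + 2072.3 = 7995.8 s, i.e. 2.22 hours.

2.22 hours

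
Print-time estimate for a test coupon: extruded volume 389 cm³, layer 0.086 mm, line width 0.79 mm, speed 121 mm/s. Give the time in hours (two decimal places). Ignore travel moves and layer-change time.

Extrusion cross-section: 0.086 × 0.79 → 0.06794 mm².
Toolpath length = 389 cm³ / 0.06794 mm² = 389000 / 0.06794 = 5725640.3 mm.
Extrusion time = 5725640.3 / 121 = 47319.3 s.
In the requested units: 47319.3 s = 13.14 hours.

13.14 hours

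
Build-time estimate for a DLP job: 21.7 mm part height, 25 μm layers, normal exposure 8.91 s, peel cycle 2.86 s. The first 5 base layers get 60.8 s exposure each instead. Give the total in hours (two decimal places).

2.91 hours

Layers = ⌈21.7/0.025⌉ = 868.
Bottom layers = 5 × (60.8 + 2.86) = 318.3 s.
Regular layers = 863 × (8.91 + 2.86) = 10157.51 s.
Total = 318.3 + 10157.51 = 10475.81 s = 2.91 hours.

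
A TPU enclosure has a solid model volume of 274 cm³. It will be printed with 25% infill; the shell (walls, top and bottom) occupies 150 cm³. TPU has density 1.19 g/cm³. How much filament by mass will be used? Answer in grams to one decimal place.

215.4 g

Interior volume = 274 − 150 = 124 cm³.
Infill deposited: 0.25 × 124 → 31 cm³.
Total printed volume: 150 + 31 → 181 cm³.
Mass: 181 × 1.19 → 215.39 g.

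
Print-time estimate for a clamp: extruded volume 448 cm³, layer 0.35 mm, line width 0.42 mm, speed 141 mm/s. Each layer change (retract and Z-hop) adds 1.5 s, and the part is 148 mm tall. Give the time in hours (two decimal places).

Bead cross-section = 0.35 × 0.42 = 0.147 mm².
Toolpath length = 448 cm³ / 0.147 mm² = 448000 / 0.147 = 3047619 mm.
Extrusion time = 3047619 / 141 = 21614.3 s.
Layers = ⌈148/0.35⌉ = 423.
Layer-change overhead: 423 × 1.5 → 634.5 s.
Altogether 21614.3 + 634.5 = 22248.8 s, i.e. 6.18 hours.

6.18 hours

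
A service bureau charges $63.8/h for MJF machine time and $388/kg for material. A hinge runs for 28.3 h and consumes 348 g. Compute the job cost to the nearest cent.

$1940.56

Machine cost: 63.8 × 28.3 → $1805.54.
Material charge: 388 × 348/1000 → $135.024.
Job cost: 1805.54 + 135.024 = 1940.564 ≈ $1940.56.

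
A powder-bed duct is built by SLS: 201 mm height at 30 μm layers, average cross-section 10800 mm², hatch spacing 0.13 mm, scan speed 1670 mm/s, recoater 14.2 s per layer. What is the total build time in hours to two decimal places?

Layers = ⌈201/0.03⌉ = 6700.
Hatch length per layer = 10800 / 0.13, so 83076.9 mm.
Per-layer scan time: 83076.9 / 1670 → 49.7466 s.
Time per layer: 49.7466 + 14.2 → 63.9466 s.
6700 layers × 63.9466 s/layer = 428442.22 s, i.e. 119.01 hours.

119.01 hours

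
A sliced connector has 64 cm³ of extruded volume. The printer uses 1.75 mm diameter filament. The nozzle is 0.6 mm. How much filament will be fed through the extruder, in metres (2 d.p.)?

Filament cross-section = π × (1.75/2)² = 2.4053 mm².
L = 64000 mm³ / 2.4053 mm² = 26607.91 mm, i.e. 26.61 m.

26.61 m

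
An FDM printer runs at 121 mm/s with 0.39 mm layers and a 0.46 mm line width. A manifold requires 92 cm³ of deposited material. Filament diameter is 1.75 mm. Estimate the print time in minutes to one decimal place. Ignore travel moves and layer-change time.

Extrusion cross-section = 0.39 × 0.46 = 0.1794 mm².
Toolpath length = 92 cm³ / 0.1794 mm² = 92000 / 0.1794 = 512820.5 mm.
Extrusion time: 512820.5 / 121 → 4238.2 s.
In the requested units: 4238.2 s = 70.6 minutes.

70.6 minutes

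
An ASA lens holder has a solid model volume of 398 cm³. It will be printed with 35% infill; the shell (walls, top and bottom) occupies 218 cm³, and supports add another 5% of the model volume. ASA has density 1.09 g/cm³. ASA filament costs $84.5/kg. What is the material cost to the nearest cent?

Interior volume = 398 − 218 = 180 cm³.
Deposited infill: 0.35 × 180 → 63 cm³.
Support = 0.05 × 398 = 19.9 cm³.
Total printed volume = 218 + 63 + 19.9, so 300.9 cm³.
Mass = 300.9 × 1.09, so 327.981 g.
Cost = 327.981 g / 1000 × $84.5/kg = $27.71.

$27.71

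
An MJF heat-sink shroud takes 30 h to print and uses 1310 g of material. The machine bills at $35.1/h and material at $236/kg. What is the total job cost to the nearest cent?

Time charge = 35.1 × 30 = $1053.00.
Feedstock cost: 236 × 1310/1000 → $309.16.
Total = 1053.00 + 309.16 = $1362.16.

$1362.16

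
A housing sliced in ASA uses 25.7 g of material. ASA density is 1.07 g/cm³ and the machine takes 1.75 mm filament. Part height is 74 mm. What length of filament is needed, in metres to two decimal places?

Volume = 25.7 g / 1.07 g·cm⁻³ = 24.0187 cm³ = 24018.7 mm³.
Filament cross-section = π × (1.75/2)² = 2.4053 mm².
L = V/A = 24018.7/2.4053 = 9985.74 mm → 9.99 m.

9.99 m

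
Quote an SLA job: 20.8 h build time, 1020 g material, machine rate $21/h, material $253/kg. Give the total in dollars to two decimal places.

Machine-time cost = 21 × 20.8, so $436.80.
Material cost = 253 × 1020/1000, so $258.06.
Job cost: 436.80 + 258.06 = $694.86.

$694.86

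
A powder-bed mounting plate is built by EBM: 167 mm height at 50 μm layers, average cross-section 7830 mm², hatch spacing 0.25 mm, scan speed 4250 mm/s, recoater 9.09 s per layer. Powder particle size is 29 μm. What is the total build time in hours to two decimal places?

15.27 hours

Number of layers: 167 / 0.05 → 3340 (rounded up).
Hatch length per layer = 7830 / 0.25, so 31320 mm.
Per-layer scan time = 31320 / 4250 = 7.3694 s.
Per-layer time = 7.3694 + 9.09, so 16.4594 s.
Build time = 3340 × 16.4594 = 54974.396 s = 15.27 hours.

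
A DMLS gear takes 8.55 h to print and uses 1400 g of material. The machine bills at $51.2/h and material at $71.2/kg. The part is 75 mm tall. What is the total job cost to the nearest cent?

$537.44

Machine-time cost: 51.2 × 8.55 → $437.76.
Material charge = 71.2 × 1400/1000 = $99.68.
Total = 437.76 + 99.68 = $537.44.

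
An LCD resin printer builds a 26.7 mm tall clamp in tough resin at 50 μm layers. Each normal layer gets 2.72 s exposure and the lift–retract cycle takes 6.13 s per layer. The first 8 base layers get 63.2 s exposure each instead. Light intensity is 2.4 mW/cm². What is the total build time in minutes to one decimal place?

Number of layers: 26.7 / 0.05 → 534 (rounded up).
Base layers = 8 × (63.2 + 6.13), so 554.64 s.
Remaining layers: 526 × (2.72 + 6.13) → 4655.1 s.
Sum: 554.64 + 4655.1 = 5209.74 s → 86.8 minutes.

86.8 minutes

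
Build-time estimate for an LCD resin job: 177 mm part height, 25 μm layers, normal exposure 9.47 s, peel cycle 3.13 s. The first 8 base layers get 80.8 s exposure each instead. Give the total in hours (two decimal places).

24.94 hours

Number of layers: 177 / 0.025 → 7080 (rounded up).
Bottom layers = 8 × (80.8 + 3.13), so 671.44 s.
Normal layers: 7072 × (9.47 + 3.13) → 89107.2 s.
Total = 671.44 + 89107.2 = 89778.64 s = 24.94 hours.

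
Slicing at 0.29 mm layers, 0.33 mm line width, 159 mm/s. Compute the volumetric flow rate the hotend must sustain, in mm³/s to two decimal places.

Bead cross-section: 0.29 × 0.33 → 0.0957 mm².
Q = v·A = 159 × 0.0957 = 15.22 mm³/s.

15.22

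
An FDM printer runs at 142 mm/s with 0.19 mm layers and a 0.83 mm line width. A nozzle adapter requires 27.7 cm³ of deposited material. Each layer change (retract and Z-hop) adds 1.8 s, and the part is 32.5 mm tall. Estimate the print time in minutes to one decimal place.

Bead cross-section = 0.19 × 0.83, so 0.1577 mm².
Path length: 27700 mm³ / 0.1577 mm² → 175650 mm.
Time extruding = 175650 / 142, so 1237 s.
Number of layers: 32.5 / 0.19 → 172 (rounded up).
Layer-change overhead = 172 × 1.8 = 309.6 s.
Altogether 1237 + 309.6 = 1546.6 s, i.e. 25.8 minutes.

25.8 minutes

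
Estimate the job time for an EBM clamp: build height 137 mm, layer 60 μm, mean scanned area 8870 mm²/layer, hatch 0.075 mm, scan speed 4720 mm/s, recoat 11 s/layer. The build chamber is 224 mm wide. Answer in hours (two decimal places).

Layer count = ceil(137 / 0.06) = 2284.
Per-layer scan distance = 8870 / 0.075 = 118266.7 mm.
Per-layer scan time: 118266.7 / 4720 → 25.0565 s.
Time per layer = 25.0565 + 11, so 36.0565 s.
2284 layers × 36.0565 s/layer = 82353.046 s, i.e. 22.88 hours.

22.88 hours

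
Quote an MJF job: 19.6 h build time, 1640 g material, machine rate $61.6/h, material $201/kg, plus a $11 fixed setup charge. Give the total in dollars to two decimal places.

Time charge: 61.6 × 19.6 → $1207.36.
Material charge: 201 × 1640/1000 → $329.64.
Total = 1207.36 + 329.64 + 11 = $1548.00.

$1548.00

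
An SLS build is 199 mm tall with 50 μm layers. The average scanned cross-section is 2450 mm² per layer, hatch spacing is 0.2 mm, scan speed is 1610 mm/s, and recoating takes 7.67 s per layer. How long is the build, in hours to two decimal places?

16.89 hours

Layers = ⌈199/0.05⌉ = 3980.
Hatch length per layer = 2450 / 0.2 = 12250 mm.
Scan time per layer: 12250 / 1610 → 7.6087 s.
Per-layer time: 7.6087 + 7.67 → 15.2787 s.
Build time = 3980 × 15.2787 = 60809.226 s = 16.89 hours.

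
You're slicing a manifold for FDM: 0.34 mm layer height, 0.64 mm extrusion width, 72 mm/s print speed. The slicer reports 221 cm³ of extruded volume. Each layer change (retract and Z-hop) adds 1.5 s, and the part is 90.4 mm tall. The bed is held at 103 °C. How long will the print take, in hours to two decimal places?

Extrusion cross-section = 0.34 × 0.64 = 0.2176 mm².
Toolpath length = 221 cm³ / 0.2176 mm² = 221000 / 0.2176 = 1015625 mm.
Print-move time = 1015625 / 72, so 14105.9 s.
Number of layers: 90.4 / 0.34 → 266 (rounded up).
Z-hop total: 266 × 1.5 → 399 s.
Altogether 14105.9 + 399 = 14504.9 s, i.e. 4.03 hours.

4.03 hours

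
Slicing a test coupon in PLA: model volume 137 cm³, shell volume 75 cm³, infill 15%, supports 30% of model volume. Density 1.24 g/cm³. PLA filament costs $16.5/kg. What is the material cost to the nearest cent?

$2.57

Volume inside the shell = 137 − 75, so 62 cm³.
Infill volume = 0.15 × 62 = 9.3 cm³.
Support = 0.30 × 137, so 41.1 cm³.
Deposited volume = 75 + 9.3 + 41.1, so 125.4 cm³.
Mass = 125.4 × 1.24 = 155.496 g.
Cost = 155.496 g / 1000 × $16.5/kg = $2.57.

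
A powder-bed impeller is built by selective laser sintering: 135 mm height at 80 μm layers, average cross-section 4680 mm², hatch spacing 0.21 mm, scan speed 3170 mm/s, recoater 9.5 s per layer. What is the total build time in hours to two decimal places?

7.75 hours

Layers = ⌈135/0.08⌉ = 1688.
Per-layer scan distance = 4680 / 0.21, so 22285.7 mm.
Laser time per layer = 22285.7 / 3170, so 7.0302 s.
Layer cycle = 7.0302 + 9.5, so 16.5302 s.
Build time = 1688 × 16.5302 = 27902.9776 s = 7.75 hours.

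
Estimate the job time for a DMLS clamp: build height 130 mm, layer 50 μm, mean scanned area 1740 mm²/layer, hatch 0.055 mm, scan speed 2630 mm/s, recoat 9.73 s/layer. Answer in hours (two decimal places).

Layers = ⌈130/0.05⌉ = 2600.
Hatch length per layer = 1740 / 0.055 = 31636.4 mm.
Scan time per layer = 31636.4 / 2630 = 12.029 s.
Layer cycle = 12.029 + 9.73 = 21.759 s.
Total: 2600 × 21.759 s = 56573.4 s → 15.71 hours.

15.71 hours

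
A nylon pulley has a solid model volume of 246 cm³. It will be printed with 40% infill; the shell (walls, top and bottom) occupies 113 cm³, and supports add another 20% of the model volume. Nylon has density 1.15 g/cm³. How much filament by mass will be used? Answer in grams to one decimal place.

247.7 g

Volume inside the shell = 246 − 113 = 133 cm³.
Infill deposited: 0.40 × 133 → 53.2 cm³.
Support: 0.20 × 246 → 49.2 cm³.
Total extruded = 113 + 53.2 + 49.2 = 215.4 cm³.
Mass = 215.4 × 1.15, so 247.71 g.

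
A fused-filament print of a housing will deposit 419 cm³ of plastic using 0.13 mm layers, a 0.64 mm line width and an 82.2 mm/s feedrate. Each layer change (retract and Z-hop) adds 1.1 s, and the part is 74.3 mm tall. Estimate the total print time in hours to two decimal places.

Line area: 0.13 × 0.64 → 0.0832 mm².
Toolpath length = 419 cm³ / 0.0832 mm² = 419000 / 0.0832 = 5036057.7 mm.
Extrusion time = 5036057.7 / 82.2 = 61265.9 s.
Number of layers: 74.3 / 0.13 → 572 (rounded up).
Non-print overhead = 572 × 1.1, so 629.2 s.
Altogether 61265.9 + 629.2 = 61895.1 s, i.e. 17.19 hours.

17.19 hours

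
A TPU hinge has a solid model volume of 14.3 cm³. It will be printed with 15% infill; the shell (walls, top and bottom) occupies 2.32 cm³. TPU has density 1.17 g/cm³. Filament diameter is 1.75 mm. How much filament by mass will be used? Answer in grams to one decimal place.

Infill region = 14.3 − 2.32 = 11.98 cm³.
Deposited infill: 0.15 × 11.98 → 1.797 cm³.
Total extruded: 2.32 + 1.797 → 4.117 cm³.
Mass: 4.117 × 1.17 → 4.81689 g.

4.8 g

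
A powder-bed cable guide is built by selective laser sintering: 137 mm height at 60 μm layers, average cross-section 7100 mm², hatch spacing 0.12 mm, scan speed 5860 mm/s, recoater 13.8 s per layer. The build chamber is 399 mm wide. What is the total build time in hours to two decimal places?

Layer count = ceil(137 / 0.06) = 2284.
Per-layer scan distance: 7100 / 0.12 → 59166.7 mm.
Laser time per layer: 59166.7 / 5860 → 10.0967 s.
Per-layer time: 10.0967 + 13.8 → 23.8967 s.
Total: 2284 × 23.8967 s = 54580.0628 s → 15.16 hours.

15.16 hours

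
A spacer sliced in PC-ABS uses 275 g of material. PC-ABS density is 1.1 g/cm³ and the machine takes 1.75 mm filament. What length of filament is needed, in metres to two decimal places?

Extruded volume: 275/1.1 = 250 cm³ (250000 mm³).
Filament cross-section = π × (1.75/2)² = 2.4053 mm².
Length = 250000 / 2.4053 = 103937.14 mm = 103.94 m.

103.94 m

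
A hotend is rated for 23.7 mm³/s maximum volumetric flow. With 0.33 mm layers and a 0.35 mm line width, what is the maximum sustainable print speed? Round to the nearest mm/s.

205 mm/s

Extrusion cross-section = 0.33 × 0.35 = 0.1155 mm².
Max speed = 23.7 / 0.1155 = 205.19 ≈ 205 mm/s.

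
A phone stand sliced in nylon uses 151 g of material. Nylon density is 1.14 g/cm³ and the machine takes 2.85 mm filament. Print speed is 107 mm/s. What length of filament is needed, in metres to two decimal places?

Volume = 151 g / 1.14 g·cm⁻³ = 132.4561 cm³ = 132456.1 mm³.
A = π r² = π × 1.425² = 6.3794 mm².
Length = 132456.1 / 6.3794 = 20763.1 mm = 20.76 m.

20.76 m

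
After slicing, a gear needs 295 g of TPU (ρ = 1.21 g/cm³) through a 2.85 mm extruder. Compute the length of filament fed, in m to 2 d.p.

38.22 m

Volume = 295 g / 1.21 g·cm⁻³ = 243.8017 cm³ = 243801.7 mm³.
Filament cross-section = π × (2.85/2)² = 6.3794 mm².
Length = 243801.7 / 6.3794 = 38217.03 mm = 38.22 m.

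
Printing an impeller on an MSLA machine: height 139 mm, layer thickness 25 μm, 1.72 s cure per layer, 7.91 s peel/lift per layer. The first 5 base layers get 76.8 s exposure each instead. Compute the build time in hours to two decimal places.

14.98 hours

Number of layers: 139 / 0.025 → 5560 (rounded up).
Burn-in layers: 5 × (76.8 + 7.91) → 423.55 s.
Remaining layers = 5555 × (1.72 + 7.91), so 53494.65 s.
Sum: 423.55 + 53494.65 = 53918.2 s → 14.98 hours.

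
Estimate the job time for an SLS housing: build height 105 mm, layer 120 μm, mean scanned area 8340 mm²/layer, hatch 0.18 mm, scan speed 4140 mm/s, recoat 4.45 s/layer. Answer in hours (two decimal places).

Layers = ⌈105/0.12⌉ = 875.
Hatch length per layer = 8340 / 0.18, so 46333.3 mm.
Per-layer scan time: 46333.3 / 4140 → 11.1916 s.
Time per layer = 11.1916 + 4.45 = 15.6416 s.
875 layers × 15.6416 s/layer = 13686.4 s, i.e. 3.80 hours.

3.80 hours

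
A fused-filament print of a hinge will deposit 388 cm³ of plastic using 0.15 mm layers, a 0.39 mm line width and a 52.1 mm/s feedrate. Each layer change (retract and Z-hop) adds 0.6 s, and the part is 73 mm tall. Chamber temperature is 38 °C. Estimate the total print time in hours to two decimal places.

Line area: 0.15 × 0.39 → 0.0585 mm².
Path length: 388000 mm³ / 0.0585 mm² → 6632478.6 mm.
Time extruding = 6632478.6 / 52.1, so 127302.9 s.
Layers = ⌈73/0.15⌉ = 487.
Non-print overhead = 487 × 0.6, so 292.2 s.
Altogether 127302.9 + 292.2 = 127595.1 s, i.e. 35.44 hours.

35.44 hours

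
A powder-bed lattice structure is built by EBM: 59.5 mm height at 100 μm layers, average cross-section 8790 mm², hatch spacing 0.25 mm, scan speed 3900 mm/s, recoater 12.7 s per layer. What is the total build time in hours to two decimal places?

Layers = ⌈59.5/0.1⌉ = 595.
Hatch length per layer = 8790 / 0.25, so 35160 mm.
Per-layer scan time = 35160 / 3900 = 9.0154 s.
Layer cycle = 9.0154 + 12.7 = 21.7154 s.
595 layers × 21.7154 s/layer = 12920.663 s, i.e. 3.59 hours.

3.59 hours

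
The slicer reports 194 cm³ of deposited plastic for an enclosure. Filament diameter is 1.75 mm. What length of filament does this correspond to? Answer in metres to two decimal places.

A = π r² = π × 0.875² = 2.4053 mm².
Length = 194 cm³ / 2.4053 mm² = 194000 / 2.4053 = 80655.22 mm = 80.66 m.

80.66 m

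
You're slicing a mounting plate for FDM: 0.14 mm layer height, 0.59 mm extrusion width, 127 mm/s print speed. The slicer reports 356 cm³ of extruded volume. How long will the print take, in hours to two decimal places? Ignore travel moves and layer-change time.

Bead cross-section: 0.14 × 0.59 → 0.0826 mm².
Total extruded path = 356000/0.0826 = 4309927.4 mm.
Print-move time: 4309927.4 / 127 → 33936.4 s.
Converting: 33936.4 s = 9.43 hours.

9.43 hours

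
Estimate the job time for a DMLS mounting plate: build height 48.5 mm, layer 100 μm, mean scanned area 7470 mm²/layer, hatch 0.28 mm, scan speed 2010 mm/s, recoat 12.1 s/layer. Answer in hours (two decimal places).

Layer count = ceil(48.5 / 0.1) = 485.
Per-layer scan distance = 7470 / 0.28, so 26678.6 mm.
Scan time per layer: 26678.6 / 2010 → 13.2729 s.
Time per layer: 13.2729 + 12.1 → 25.3729 s.
485 layers × 25.3729 s/layer = 12305.8565 s, i.e. 3.42 hours.

3.42 hours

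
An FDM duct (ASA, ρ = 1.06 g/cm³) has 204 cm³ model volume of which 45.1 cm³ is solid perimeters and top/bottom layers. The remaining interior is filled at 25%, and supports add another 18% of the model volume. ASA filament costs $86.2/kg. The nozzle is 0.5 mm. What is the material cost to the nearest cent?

$11.11

Volume inside the shell = 204 − 45.1, so 158.9 cm³.
Infill volume = 0.25 × 158.9, so 39.725 cm³.
Support = 0.18 × 204, so 36.72 cm³.
Total printed volume = 45.1 + 39.725 + 36.72, so 121.545 cm³.
Mass: 121.545 × 1.06 → 128.8377 g.
At $86.2/kg: 128.8377/1000 × 86.2 = $11.11.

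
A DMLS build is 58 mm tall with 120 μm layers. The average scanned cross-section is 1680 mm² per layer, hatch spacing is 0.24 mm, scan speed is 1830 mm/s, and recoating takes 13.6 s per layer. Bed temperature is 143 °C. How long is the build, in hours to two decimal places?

2.34 hours

Layers = ⌈58/0.12⌉ = 484.
Hatch length per layer = 1680 / 0.24, so 7000 mm.
Per-layer scan time: 7000 / 1830 → 3.8251 s.
Layer cycle: 3.8251 + 13.6 → 17.4251 s.
484 layers × 17.4251 s/layer = 8433.7484 s, i.e. 2.34 hours.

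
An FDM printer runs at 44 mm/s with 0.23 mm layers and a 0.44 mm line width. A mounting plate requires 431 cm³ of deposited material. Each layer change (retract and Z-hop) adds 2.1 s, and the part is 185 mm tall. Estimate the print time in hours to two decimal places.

Line area: 0.23 × 0.44 → 0.1012 mm².
Path length: 431000 mm³ / 0.1012 mm² → 4258893.3 mm.
Time extruding: 4258893.3 / 44 → 96793 s.
Number of layers: 185 / 0.23 → 805 (rounded up).
Layer-change overhead: 805 × 2.1 → 1690.5 s.
Altogether 96793 + 1690.5 = 98483.5 s, i.e. 27.36 hours.

27.36 hours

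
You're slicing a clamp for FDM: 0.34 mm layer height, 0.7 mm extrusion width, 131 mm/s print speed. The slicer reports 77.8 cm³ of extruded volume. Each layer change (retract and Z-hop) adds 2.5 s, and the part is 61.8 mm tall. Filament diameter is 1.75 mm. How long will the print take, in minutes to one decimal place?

Extrusion cross-section: 0.34 × 0.7 → 0.238 mm².
Path length: 77800 mm³ / 0.238 mm² → 326890.8 mm.
Extrusion time = 326890.8 / 131 = 2495.3 s.
Layer count = ceil(61.8 / 0.34) = 182.
Z-hop total: 182 × 2.5 → 455 s.
Total = 2495.3 + 455 = 2950.3 s = 49.2 minutes.

49.2 minutes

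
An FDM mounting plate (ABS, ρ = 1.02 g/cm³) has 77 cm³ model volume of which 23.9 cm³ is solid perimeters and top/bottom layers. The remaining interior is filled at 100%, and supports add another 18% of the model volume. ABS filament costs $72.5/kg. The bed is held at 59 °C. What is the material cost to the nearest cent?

$6.72

Volume inside the shell: 77 − 23.9 → 53.1 cm³.
Deposited infill: 1.00 × 53.1 → 53.1 cm³.
Support: 0.18 × 77 → 13.86 cm³.
Deposited volume = 23.9 + 53.1 + 13.86, so 90.86 cm³.
Mass = 90.86 × 1.02 = 92.6772 g.
Cost = 92.6772 g / 1000 × $72.5/kg = $6.72.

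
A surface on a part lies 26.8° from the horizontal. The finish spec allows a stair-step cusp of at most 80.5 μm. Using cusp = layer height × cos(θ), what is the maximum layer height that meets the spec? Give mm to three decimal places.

0.090 mm

Layer height = cusp / cos(26.8°) = 0.0805 / 0.8926 = 0.090 mm.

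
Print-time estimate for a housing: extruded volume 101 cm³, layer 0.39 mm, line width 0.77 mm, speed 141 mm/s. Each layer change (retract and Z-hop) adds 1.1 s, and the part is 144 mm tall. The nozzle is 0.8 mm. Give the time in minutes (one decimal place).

46.5 minutes

Extrusion cross-section: 0.39 × 0.77 → 0.3003 mm².
Toolpath length = 101 cm³ / 0.3003 mm² = 101000 / 0.3003 = 336330.3 mm.
Extrusion time = 336330.3 / 141, so 2385.3 s.
Layers = ⌈144/0.39⌉ = 370.
Z-hop total = 370 × 1.1 = 407 s.
Altogether 2385.3 + 407 = 2792.3 s, i.e. 46.5 minutes.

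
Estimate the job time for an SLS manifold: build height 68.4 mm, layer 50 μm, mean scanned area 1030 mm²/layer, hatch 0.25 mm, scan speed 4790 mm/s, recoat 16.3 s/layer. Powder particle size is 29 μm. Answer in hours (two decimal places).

Layer count = ceil(68.4 / 0.05) = 1368.
Scan path per layer = 1030 / 0.25 = 4120 mm.
Scan time per layer: 4120 / 4790 → 0.8601 s.
Per-layer time = 0.8601 + 16.3 = 17.1601 s.
Build time = 1368 × 17.1601 = 23475.0168 s = 6.52 hours.

6.52 hours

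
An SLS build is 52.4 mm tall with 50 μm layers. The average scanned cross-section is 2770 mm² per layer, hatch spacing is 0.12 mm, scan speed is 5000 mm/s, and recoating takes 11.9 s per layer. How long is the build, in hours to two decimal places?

4.81 hours

Layer count = ceil(52.4 / 0.05) = 1048.
Scan path per layer: 2770 / 0.12 → 23083.3 mm.
Laser time per layer = 23083.3 / 5000 = 4.6167 s.
Per-layer time: 4.6167 + 11.9 → 16.5167 s.
1048 layers × 16.5167 s/layer = 17309.5016 s, i.e. 4.81 hours.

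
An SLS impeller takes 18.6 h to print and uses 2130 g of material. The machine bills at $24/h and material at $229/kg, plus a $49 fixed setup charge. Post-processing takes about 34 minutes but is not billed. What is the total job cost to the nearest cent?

Machine-time cost = 24 × 18.6 = $446.40.
Material charge = 229 × 2130/1000, so $487.77.
Adding setup: 446.40 + 487.77 + 49 → $983.17.

$983.17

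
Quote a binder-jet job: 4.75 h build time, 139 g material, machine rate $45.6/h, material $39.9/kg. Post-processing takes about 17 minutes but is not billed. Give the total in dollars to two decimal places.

Machine-time cost: 45.6 × 4.75 → $216.60.
Feedstock cost: 39.9 × 139/1000 → $5.5461.
Job cost: 216.60 + 5.5461 = 222.1461 ≈ $222.15.

$222.15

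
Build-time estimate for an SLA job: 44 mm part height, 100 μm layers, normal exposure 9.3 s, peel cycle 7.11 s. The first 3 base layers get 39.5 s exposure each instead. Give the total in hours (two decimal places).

2.03 hours

Layer count = ceil(44 / 0.1) = 440.
Bottom layers: 3 × (39.5 + 7.11) → 139.83 s.
Regular layers = 437 × (9.3 + 7.11), so 7171.17 s.
Total = 139.83 + 7171.17 = 7311 s = 2.03 hours.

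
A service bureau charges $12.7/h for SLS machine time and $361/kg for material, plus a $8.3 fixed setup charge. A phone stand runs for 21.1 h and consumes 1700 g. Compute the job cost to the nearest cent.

$889.97

Machine cost = 12.7 × 21.1, so $267.97.
Material cost: 361 × 1700/1000 → $613.70.
Total = 267.97 + 613.70 + 8.3 = $889.97.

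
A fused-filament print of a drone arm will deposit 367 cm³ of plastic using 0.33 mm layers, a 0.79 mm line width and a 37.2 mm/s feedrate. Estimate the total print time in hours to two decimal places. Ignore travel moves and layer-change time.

Bead cross-section: 0.33 × 0.79 → 0.2607 mm².
Total extruded path = 367000/0.2607 = 1407748.4 mm.
Time extruding: 1407748.4 / 37.2 → 37842.7 s.
Converting: 37842.7 s = 10.51 hours.

10.51 hours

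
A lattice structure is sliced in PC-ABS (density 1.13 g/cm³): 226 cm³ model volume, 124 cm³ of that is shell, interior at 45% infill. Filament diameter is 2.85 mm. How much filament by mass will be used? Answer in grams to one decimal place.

Infill region: 226 − 124 → 102 cm³.
Deposited infill = 0.45 × 102 = 45.9 cm³.
Total extruded = 124 + 45.9, so 169.9 cm³.
Mass = 169.9 × 1.13 = 191.987 g.

192.0 g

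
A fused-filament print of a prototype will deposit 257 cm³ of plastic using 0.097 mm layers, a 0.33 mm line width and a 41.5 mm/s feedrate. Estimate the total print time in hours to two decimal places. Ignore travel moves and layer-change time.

Extrusion cross-section: 0.097 × 0.33 → 0.03201 mm².
Toolpath length = 257 cm³ / 0.03201 mm² = 257000 / 0.03201 = 8028741 mm.
Extrusion time: 8028741 / 41.5 → 193463.6 s.
Converting: 193463.6 s = 53.74 hours.

53.74 hours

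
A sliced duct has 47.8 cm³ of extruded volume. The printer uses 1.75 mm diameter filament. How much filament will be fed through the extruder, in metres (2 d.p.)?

A = π r² = π × 0.875² = 2.4053 mm².
Length = 47.8 cm³ / 2.4053 mm² = 47800 / 2.4053 = 19872.78 mm = 19.87 m.

19.87 m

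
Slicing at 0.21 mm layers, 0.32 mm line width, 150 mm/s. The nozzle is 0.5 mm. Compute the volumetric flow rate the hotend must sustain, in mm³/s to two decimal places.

10.08

A = 0.21 × 0.32 = 0.0672 mm².
Volumetric flow = 150 × 0.0672 = 10.08 mm³/s.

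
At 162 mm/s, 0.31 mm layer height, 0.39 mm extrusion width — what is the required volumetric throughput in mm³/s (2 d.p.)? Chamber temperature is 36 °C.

19.59

A: 0.31 × 0.39 → 0.1209 mm².
Q = v·A = 162 × 0.1209 = 19.59 mm³/s.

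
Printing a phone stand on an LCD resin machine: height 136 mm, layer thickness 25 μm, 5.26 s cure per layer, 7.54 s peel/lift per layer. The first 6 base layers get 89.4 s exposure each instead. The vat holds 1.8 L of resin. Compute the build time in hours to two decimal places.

19.48 hours

Layers = ⌈136/0.025⌉ = 5440.
Bottom layers: 6 × (89.4 + 7.54) → 581.64 s.
Regular layers: 5434 × (5.26 + 7.54) → 69555.2 s.
Total = 581.64 + 69555.2 = 70136.84 s = 19.48 hours.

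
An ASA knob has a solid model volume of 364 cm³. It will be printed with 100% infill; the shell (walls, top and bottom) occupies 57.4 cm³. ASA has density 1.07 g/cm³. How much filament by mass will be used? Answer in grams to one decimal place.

389.5 g

Interior volume = 364 − 57.4, so 306.6 cm³.
Infill volume: 1.00 × 306.6 → 306.6 cm³.
Total printed volume = 57.4 + 306.6, so 364 cm³.
Mass = 364 × 1.07, so 389.48 g.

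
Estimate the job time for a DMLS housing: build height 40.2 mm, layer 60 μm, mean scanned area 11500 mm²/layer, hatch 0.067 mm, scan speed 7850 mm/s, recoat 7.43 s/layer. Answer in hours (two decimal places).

5.45 hours

Number of layers: 40.2 / 0.06 → 670 (rounded up).
Per-layer scan distance = 11500 / 0.067 = 171641.8 mm.
Scan time per layer = 171641.8 / 7850, so 21.8652 s.
Layer cycle = 21.8652 + 7.43, so 29.2952 s.
Build time = 670 × 29.2952 = 19627.784 s = 5.45 hours.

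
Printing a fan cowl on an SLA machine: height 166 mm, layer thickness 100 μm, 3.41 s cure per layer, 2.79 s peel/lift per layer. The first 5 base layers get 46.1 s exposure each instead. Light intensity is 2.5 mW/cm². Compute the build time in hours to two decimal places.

2.92 hours

Layer count = ceil(166 / 0.1) = 1660.
Bottom layers: 5 × (46.1 + 2.79) → 244.45 s.
Regular layers = 1655 × (3.41 + 2.79), so 10261 s.
Sum: 244.45 + 10261 = 10505.45 s → 2.92 hours.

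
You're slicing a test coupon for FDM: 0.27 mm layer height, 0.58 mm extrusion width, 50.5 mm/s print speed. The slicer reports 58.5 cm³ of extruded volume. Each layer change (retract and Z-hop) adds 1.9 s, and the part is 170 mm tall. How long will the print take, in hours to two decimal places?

2.39 hours

Bead cross-section = 0.27 × 0.58, so 0.1566 mm².
Path length: 58500 mm³ / 0.1566 mm² → 373563.2 mm.
Extrusion time: 373563.2 / 50.5 → 7397.3 s.
Layer count = ceil(170 / 0.27) = 630.
Non-print overhead: 630 × 1.9 → 1197 s.
Altogether 7397.3 + 1197 = 8594.3 s, i.e. 2.39 hours.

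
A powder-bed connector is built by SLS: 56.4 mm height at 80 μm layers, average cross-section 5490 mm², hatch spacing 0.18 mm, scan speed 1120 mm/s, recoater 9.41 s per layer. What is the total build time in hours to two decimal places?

7.18 hours

Layers = ⌈56.4/0.08⌉ = 705.
Scan path per layer: 5490 / 0.18 → 30500 mm.
Laser time per layer = 30500 / 1120 = 27.2321 s.
Layer cycle: 27.2321 + 9.41 → 36.6421 s.
Build time = 705 × 36.6421 = 25832.6805 s = 7.18 hours.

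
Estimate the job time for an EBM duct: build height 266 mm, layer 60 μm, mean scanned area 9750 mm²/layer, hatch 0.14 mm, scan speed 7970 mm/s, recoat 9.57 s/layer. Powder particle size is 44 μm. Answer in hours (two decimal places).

Layers = ⌈266/0.06⌉ = 4434.
Per-layer scan distance: 9750 / 0.14 → 69642.9 mm.
Scan time per layer: 69642.9 / 7970 → 8.7381 s.
Layer cycle = 8.7381 + 9.57 = 18.3081 s.
Total: 4434 × 18.3081 s = 81178.1154 s → 22.55 hours.

22.55 hours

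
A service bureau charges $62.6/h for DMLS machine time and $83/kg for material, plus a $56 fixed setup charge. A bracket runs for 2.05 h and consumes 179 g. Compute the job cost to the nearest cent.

$199.19

Time charge = 62.6 × 2.05 = $128.33.
Feedstock cost: 83 × 179/1000 → $14.857.
Total = 128.33 + 14.857 + 56 = 199.187 ≈ $199.19.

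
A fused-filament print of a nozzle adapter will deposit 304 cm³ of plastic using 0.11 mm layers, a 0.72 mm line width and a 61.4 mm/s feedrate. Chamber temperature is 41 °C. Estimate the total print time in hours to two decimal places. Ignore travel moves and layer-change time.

17.37 hours

Line area: 0.11 × 0.72 → 0.0792 mm².
Path length: 304000 mm³ / 0.0792 mm² → 3838383.8 mm.
Print-move time = 3838383.8 / 61.4 = 62514.4 s.
In the requested units: 62514.4 s = 17.37 hours.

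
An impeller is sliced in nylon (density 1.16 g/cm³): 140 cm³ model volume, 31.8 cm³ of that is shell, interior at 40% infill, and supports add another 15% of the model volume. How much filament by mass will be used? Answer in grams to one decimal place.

111.5 g

Interior volume = 140 − 31.8, so 108.2 cm³.
Infill deposited: 0.40 × 108.2 → 43.28 cm³.
Support = 0.15 × 140, so 21 cm³.
Total extruded = 31.8 + 43.28 + 21, so 96.08 cm³.
Mass = 96.08 × 1.16, so 111.4528 g.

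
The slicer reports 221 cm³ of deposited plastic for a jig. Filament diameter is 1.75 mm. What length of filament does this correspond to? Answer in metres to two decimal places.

Filament cross-section = π × (1.75/2)² = 2.4053 mm².
L = 221000 mm³ / 2.4053 mm² = 91880.43 mm, i.e. 91.88 m.

91.88 m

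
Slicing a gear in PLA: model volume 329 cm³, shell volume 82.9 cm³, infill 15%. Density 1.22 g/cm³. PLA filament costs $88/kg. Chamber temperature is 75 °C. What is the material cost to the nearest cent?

$12.86

Volume inside the shell = 329 − 82.9 = 246.1 cm³.
Deposited infill = 0.15 × 246.1, so 36.915 cm³.
Total extruded = 82.9 + 36.915, so 119.815 cm³.
Mass = 119.815 × 1.22 = 146.1743 g.
Cost = 146.1743 g / 1000 × $88/kg = $12.86.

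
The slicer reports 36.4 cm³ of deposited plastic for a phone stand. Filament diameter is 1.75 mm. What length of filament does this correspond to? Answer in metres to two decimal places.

15.13 m

Cross-section of 1.75 mm filament: π·(1.75/2)² = 2.4053 mm².
L = 36400 mm³ / 2.4053 mm² = 15133.25 mm, i.e. 15.13 m.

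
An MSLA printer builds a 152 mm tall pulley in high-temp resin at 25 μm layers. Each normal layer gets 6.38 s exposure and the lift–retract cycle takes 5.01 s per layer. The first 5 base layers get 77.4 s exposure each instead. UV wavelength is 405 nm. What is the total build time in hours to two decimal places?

Layer count = ceil(152 / 0.025) = 6080.
Bottom layers = 5 × (77.4 + 5.01) = 412.05 s.
Normal layers = 6075 × (6.38 + 5.01) = 69194.25 s.
Sum: 412.05 + 69194.25 = 69606.3 s → 19.34 hours.

19.34 hours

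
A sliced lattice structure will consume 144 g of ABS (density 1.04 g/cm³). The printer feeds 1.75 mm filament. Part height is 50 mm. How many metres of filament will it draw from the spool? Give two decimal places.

57.57 m

Volume = 144 g / 1.04 g·cm⁻³ = 138.4615 cm³ = 138461.5 mm³.
Cross-section of 1.75 mm filament: π·(1.75/2)² = 2.4053 mm².
Length = 138461.5 / 2.4053 = 57565.17 mm = 57.57 m.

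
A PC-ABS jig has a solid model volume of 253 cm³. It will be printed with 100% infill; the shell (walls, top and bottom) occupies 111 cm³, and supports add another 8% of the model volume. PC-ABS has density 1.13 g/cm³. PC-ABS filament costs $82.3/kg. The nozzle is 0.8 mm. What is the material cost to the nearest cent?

Volume inside the shell = 253 − 111 = 142 cm³.
Infill deposited = 1.00 × 142 = 142 cm³.
Support: 0.08 × 253 → 20.24 cm³.
Deposited volume: 111 + 142 + 20.24 → 273.24 cm³.
Mass = 273.24 × 1.13, so 308.7612 g.
Cost = 308.7612 g / 1000 × $82.3/kg = $25.41.

$25.41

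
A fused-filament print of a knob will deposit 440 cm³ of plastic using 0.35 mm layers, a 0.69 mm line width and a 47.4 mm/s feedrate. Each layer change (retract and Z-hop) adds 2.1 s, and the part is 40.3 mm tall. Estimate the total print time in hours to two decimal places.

Extrusion cross-section = 0.35 × 0.69, so 0.2415 mm².
Toolpath length = 440 cm³ / 0.2415 mm² = 440000 / 0.2415 = 1821946.2 mm.
Extrusion time: 1821946.2 / 47.4 → 38437.7 s.
Number of layers: 40.3 / 0.35 → 116 (rounded up).
Layer-change overhead: 116 × 2.1 → 243.6 s.
Altogether 38437.7 + 243.6 = 38681.3 s, i.e. 10.74 hours.

10.74 hours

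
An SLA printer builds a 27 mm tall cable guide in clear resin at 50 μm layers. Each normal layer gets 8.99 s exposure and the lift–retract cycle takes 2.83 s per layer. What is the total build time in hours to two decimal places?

Number of layers: 27 / 0.05 → 540 (rounded up).
Cycle time = 8.99 + 2.83, so 11.82 s.
Build time: 540 × 11.82 s = 6382.8 s, i.e. 1.77 hours.

1.77 hours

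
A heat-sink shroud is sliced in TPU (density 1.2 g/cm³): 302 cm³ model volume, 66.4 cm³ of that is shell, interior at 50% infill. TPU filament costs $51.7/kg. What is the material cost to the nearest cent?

Interior volume: 302 − 66.4 → 235.6 cm³.
Deposited infill = 0.50 × 235.6 = 117.8 cm³.
Deposited volume: 66.4 + 117.8 → 184.2 cm³.
Mass: 184.2 × 1.2 → 221.04 g.
Cost = 221.04 g / 1000 × $51.7/kg = $11.43.

$11.43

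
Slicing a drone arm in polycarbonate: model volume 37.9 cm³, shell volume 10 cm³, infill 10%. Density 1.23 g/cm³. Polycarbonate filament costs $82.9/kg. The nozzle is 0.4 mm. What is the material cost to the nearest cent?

$1.30

Infill region = 37.9 − 10, so 27.9 cm³.
Infill volume = 0.10 × 27.9 = 2.79 cm³.
Deposited volume = 10 + 2.79 = 12.79 cm³.
Mass = 12.79 × 1.23 = 15.7317 g.
Cost = 15.7317 g / 1000 × $82.9/kg = $1.30.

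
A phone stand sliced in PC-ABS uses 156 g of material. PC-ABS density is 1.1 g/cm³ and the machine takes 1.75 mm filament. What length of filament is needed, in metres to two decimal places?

Extruded volume: 156/1.1 = 141.8182 cm³ (141818.2 mm³).
A = π r² = π × 0.875² = 2.4053 mm².
L = V/A = 141818.2/2.4053 = 58960.71 mm → 58.96 m.

58.96 m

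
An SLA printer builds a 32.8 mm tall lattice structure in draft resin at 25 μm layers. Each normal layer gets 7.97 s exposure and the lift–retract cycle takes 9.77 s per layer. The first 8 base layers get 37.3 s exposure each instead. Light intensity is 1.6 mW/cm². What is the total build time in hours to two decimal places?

6.53 hours

Layers = ⌈32.8/0.025⌉ = 1312.
Bottom layers = 8 × (37.3 + 9.77) = 376.56 s.
Regular layers: 1304 × (7.97 + 9.77) → 23132.96 s.
Total = 376.56 + 23132.96 = 23509.52 s = 6.53 hours.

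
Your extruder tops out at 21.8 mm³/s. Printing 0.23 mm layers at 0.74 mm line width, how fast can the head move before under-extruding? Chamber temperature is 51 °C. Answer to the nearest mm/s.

128 mm/s

Extrusion cross-section: 0.23 × 0.74 → 0.1702 mm².
v_max = Q/A = 21.8/0.1702 = 128.08 mm/s → 128 mm/s.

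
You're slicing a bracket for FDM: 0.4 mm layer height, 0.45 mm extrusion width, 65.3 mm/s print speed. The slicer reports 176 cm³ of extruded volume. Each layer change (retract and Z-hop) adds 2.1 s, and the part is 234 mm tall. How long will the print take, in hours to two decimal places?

4.50 hours

Extrusion cross-section = 0.4 × 0.45 = 0.18 mm².
Toolpath length = 176 cm³ / 0.18 mm² = 176000 / 0.18 = 977777.8 mm.
Extrusion time = 977777.8 / 65.3, so 14973.6 s.
Layer count = ceil(234 / 0.4) = 585.
Layer-change overhead = 585 × 2.1 = 1228.5 s.
Altogether 14973.6 + 1228.5 = 16202.1 s, i.e. 4.50 hours.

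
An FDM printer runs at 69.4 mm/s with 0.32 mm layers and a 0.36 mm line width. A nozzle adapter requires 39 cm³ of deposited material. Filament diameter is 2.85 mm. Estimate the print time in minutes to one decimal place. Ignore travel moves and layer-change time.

Extrusion cross-section = 0.32 × 0.36, so 0.1152 mm².
Total extruded path = 39000/0.1152 = 338541.7 mm.
Extrusion time: 338541.7 / 69.4 → 4878.1 s.
That's 4878.1 s → 81.3 minutes.

81.3 minutes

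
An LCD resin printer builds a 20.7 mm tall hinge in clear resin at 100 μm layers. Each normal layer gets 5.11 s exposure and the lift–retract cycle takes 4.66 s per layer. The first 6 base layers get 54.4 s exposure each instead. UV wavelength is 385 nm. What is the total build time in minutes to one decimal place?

Number of layers: 20.7 / 0.1 → 207 (rounded up).
Bottom layers: 6 × (54.4 + 4.66) → 354.36 s.
Normal layers = 201 × (5.11 + 4.66) = 1963.77 s.
Sum: 354.36 + 1963.77 = 2318.13 s → 38.6 minutes.

38.6 minutes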